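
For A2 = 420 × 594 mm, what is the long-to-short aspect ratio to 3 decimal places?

1.414

594 / 420 = 1.414
Matches √2 ≈ 1.414 — the ISO 216 defining ratio.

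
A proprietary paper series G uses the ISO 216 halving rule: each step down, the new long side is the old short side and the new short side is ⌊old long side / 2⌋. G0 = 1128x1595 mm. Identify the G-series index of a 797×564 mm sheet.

G2

G0: 1128 × 1595 mm
G1: 797 × 1128 mm
G2: 564 × 797 mm
G3: 398 × 564 mm
→ matches G2.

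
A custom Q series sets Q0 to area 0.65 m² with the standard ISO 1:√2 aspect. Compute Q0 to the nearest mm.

678 × 959 mm

Let the short side be w mm. Then w · w√2 = 0.65 m² = 650,000 mm².
w² = 650,000/√2, so w ≈ 678.0 mm; long side = w√2 ≈ 958.8 mm.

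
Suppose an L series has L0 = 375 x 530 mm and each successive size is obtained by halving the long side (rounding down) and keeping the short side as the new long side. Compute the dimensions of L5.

66 × 93 mm

L1 = 265 × 375 mm (from L0 by 1 halving).
L2: ⌊375/2⌋ × 265 = 187 × 265 mm
L3: ⌊265/2⌋ × 187 = 132 × 187 mm
L4: ⌊187/2⌋ × 132 = 93 × 132 mm
L5: ⌊132/2⌋ × 93 = 66 × 93 mm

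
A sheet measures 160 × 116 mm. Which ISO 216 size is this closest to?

C6 (114 × 162 mm)

Aspect ratio 160/116 ≈ 1.379 (ISO target is √2 ≈ 1.414).
In the C-series (envelope sizes, between A and B): C6 = 114 × 162 mm.
Off by 4 mm total — nearest standard size.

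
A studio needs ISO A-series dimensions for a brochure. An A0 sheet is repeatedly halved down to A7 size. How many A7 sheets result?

A0 = 841 × 1189 mm; A7 = 74 × 105 mm.
Each halving step doubles the count; 7 steps from A0 to A7.
2^7 = 128.

128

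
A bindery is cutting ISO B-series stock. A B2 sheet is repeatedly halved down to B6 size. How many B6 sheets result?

Each ISO step halves the sheet: 1 × B2 → 2 × B3 → 4 × B4 → 8 × B5 → …
From B2 to B6 is 4 halving steps: 2^4 = 16.

16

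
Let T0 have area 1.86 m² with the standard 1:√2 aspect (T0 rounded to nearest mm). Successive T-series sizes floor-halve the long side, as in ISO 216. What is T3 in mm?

405 × 573 mm

Let T0's short side be w mm. w · w√2 = 1.86 m² = 1,860,000 mm², so w ≈ 1146.8 mm and w√2 ≈ 1621.9 mm → T0 = 1147 × 1622 mm.
T1: ⌊1622/2⌋ × 1147 = 811 × 1147 mm
T2: ⌊1147/2⌋ × 811 = 573 × 811 mm
T3: ⌊811/2⌋ × 573 = 405 × 573 mm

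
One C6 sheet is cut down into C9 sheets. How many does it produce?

Each ISO step halves the sheet: 1 × C6 → 2 × C7 → 4 × C8 → 8 × C9
From C6 to C9 is 3 halving steps: 2^3 = 8.

8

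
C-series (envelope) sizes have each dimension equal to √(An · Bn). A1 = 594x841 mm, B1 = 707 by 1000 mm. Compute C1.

Short side: √(594 · 707) = √419958 ≈ 648.0 → 648 mm
Long side: √(841 · 1000) = √841000 ≈ 917.1 → 917 mm

648 × 917 mm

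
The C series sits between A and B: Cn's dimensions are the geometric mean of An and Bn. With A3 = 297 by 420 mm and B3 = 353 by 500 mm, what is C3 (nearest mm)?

Short side: √(297 · 353) = √104841 ≈ 323.8 → 324 mm
Long side: √(420 · 500) = √210000 ≈ 458.3 → 458 mm

324 × 458 mm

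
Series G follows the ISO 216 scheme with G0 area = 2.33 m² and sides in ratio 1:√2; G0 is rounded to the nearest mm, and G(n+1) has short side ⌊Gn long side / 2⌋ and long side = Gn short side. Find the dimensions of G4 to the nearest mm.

321 × 453 mm

Let G0's short side be w mm. w · w√2 = 2.33 m² = 2,330,000 mm², so w ≈ 1283.6 mm and w√2 ≈ 1815.2 mm → G0 = 1284 × 1815 mm.
G1: ⌊1815/2⌋ × 1284 = 907 × 1284 mm
G2: ⌊1284/2⌋ × 907 = 642 × 907 mm
G3: ⌊907/2⌋ × 642 = 453 × 642 mm
G4: ⌊642/2⌋ × 453 = 321 × 453 mm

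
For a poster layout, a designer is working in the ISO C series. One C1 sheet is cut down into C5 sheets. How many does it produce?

16

Each ISO step halves the sheet: 1 × C1 → 2 × C2 → 4 × C3 → 8 × C4 → …
From C1 to C5 is 4 halving steps: 2^4 = 16.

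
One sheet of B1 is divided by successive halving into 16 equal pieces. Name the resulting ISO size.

16 = 2^4, so 4 halving steps.
B1 → B2 → … → B5 after 4 steps.

B5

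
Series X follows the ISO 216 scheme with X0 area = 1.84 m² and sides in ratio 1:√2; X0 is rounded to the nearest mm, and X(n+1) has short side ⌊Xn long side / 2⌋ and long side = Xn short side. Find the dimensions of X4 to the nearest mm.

285 × 403 mm

Let X0's short side be w mm. w · w√2 = 1.84 m² = 1,840,000 mm², so w ≈ 1140.6 mm and w√2 ≈ 1613.1 mm → X0 = 1141 × 1613 mm.
X1: ⌊1613/2⌋ × 1141 = 806 × 1141 mm
X2: ⌊1141/2⌋ × 806 = 570 × 806 mm
X3: ⌊806/2⌋ × 570 = 403 × 570 mm
X4: ⌊570/2⌋ × 403 = 285 × 403 mm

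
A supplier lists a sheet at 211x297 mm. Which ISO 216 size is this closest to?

A4 (210 × 297 mm)

Aspect ratio 297/211 ≈ 1.408 — close to the ISO √2 ≈ 1.414.
In the A-series (A0 area = 1 m²): A4 = 210 × 297 mm.
Off by 1 mm total — nearest standard size.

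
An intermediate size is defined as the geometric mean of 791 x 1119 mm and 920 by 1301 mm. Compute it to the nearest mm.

Short side: √(791 · 920) = √727720 ≈ 853.1 → 853 mm
Long side: √(1119 · 1301) = √1455819 ≈ 1206.6 → 1207 mm

853 × 1207 mm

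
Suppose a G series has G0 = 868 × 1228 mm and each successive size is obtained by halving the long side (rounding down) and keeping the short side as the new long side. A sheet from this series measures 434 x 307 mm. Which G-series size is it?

G0: 868 × 1228 mm
G1: 614 × 868 mm
G2: 434 × 614 mm
G3: 307 × 434 mm
G4: 217 × 307 mm
→ matches G3.

G3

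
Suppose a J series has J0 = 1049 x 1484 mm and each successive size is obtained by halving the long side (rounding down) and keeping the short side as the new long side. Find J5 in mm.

J1: ⌊1484/2⌋ × 1049 = 742 × 1049 mm
J2: ⌊1049/2⌋ × 742 = 524 × 742 mm
J3: ⌊742/2⌋ × 524 = 371 × 524 mm
J4: ⌊524/2⌋ × 371 = 262 × 371 mm
J5: ⌊371/2⌋ × 262 = 185 × 262 mm

185 × 262 mm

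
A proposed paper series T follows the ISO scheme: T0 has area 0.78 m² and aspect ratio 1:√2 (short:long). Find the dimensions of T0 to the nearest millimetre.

Let the short side be w mm. Then w · w√2 = 0.78 m² = 780,000 mm².
w² = 780,000/√2, so w ≈ 742.7 mm; long side = w√2 ≈ 1050.3 mm.

743 × 1050 mm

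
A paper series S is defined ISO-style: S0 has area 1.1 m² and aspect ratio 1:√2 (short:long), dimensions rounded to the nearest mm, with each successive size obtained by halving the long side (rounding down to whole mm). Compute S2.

Let S0's short side be w mm. w · w√2 = 1.1 m² = 1,100,000 mm², so w ≈ 881.9 mm and w√2 ≈ 1247.3 mm → S0 = 882 × 1247 mm.
S1: ⌊1247/2⌋ × 882 = 623 × 882 mm
S2: ⌊882/2⌋ × 623 = 441 × 623 mm

441 × 623 mm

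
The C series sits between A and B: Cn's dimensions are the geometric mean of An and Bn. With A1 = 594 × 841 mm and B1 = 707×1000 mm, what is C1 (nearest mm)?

Short side: √(594 · 707) = √419958 ≈ 648.0 → 648 mm
Long side: √(841 · 1000) = √841000 ≈ 917.1 → 917 mm

648 × 917 mm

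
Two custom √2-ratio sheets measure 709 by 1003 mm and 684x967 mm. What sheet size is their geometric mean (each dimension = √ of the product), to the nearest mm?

696 × 985 mm

Short side: √(709 · 684) = √484956 ≈ 696.4 → 696 mm
Long side: √(1003 · 967) = √969901 ≈ 984.8 → 985 mm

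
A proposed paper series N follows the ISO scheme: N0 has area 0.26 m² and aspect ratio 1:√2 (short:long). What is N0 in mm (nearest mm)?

Let the short side be w mm. Then w · w√2 = 0.26 m² = 260,000 mm².
w² = 260,000/√2, so w ≈ 428.8 mm; long side = w√2 ≈ 606.4 mm.

429 × 606 mm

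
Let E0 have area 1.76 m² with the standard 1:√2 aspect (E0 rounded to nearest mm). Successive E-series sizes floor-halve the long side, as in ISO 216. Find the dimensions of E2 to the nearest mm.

558 × 789 mm

Let E0's short side be w mm. w · w√2 = 1.76 m² = 1,760,000 mm², so w ≈ 1115.6 mm and w√2 ≈ 1577.7 mm → E0 = 1116 × 1578 mm.
E1: ⌊1578/2⌋ × 1116 = 789 × 1116 mm
E2: ⌊1116/2⌋ × 789 = 558 × 789 mm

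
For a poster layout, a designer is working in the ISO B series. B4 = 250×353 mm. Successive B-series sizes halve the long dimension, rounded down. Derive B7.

88 × 125 mm

B5: ⌊353/2⌋ × 250 = 176 × 250 mm
B6: ⌊250/2⌋ × 176 = 125 × 176 mm
B7: ⌊176/2⌋ × 125 = 88 × 125 mm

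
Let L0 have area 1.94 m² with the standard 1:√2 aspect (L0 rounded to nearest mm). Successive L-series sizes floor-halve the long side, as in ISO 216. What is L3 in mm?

Let L0's short side be w mm. w · w√2 = 1.94 m² = 1,940,000 mm², so w ≈ 1171.2 mm and w√2 ≈ 1656.4 mm → L0 = 1171 × 1656 mm.
L1: ⌊1656/2⌋ × 1171 = 828 × 1171 mm
L2: ⌊1171/2⌋ × 828 = 585 × 828 mm
L3: ⌊828/2⌋ × 585 = 414 × 585 mm

414 × 585 mm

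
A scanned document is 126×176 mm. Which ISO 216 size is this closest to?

B6 (125 × 176 mm)

Aspect ratio 176/126 ≈ 1.397 (ISO target is √2 ≈ 1.414).
In the B-series (B0 = 1000 × 1414 mm): B6 = 125 × 176 mm.
Off by 1 mm total — nearest standard size.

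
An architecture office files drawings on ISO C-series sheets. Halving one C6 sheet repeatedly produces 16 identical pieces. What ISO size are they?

C10

16 = 2^4, so 4 halving steps.
C6 → C7 → … → C10 after 4 steps.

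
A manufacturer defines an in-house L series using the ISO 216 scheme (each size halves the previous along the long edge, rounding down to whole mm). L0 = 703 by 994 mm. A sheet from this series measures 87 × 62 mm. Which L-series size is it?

L0: 703 × 994 mm
L1: 497 × 703 mm
L2: 351 × 497 mm
L3: 248 × 351 mm
L4: 175 × 248 mm
L5: 124 × 175 mm
L6: 87 × 124 mm
L7: 62 × 87 mm
L8: 43 × 62 mm
→ matches L7.

L7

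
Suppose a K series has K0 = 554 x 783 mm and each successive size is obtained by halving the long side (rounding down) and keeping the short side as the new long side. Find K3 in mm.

K1: ⌊783/2⌋ × 554 = 391 × 554 mm
K2: ⌊554/2⌋ × 391 = 277 × 391 mm
K3: ⌊391/2⌋ × 277 = 195 × 277 mm

195 × 277 mm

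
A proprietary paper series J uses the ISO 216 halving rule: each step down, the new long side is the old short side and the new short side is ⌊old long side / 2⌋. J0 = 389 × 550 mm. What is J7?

J1 = 275 × 389 mm (from J0 by 1 halving).
J2: ⌊389/2⌋ × 275 = 194 × 275 mm
J3: ⌊275/2⌋ × 194 = 137 × 194 mm
J4: ⌊194/2⌋ × 137 = 97 × 137 mm
J5: ⌊137/2⌋ × 97 = 68 × 97 mm
J6: ⌊97/2⌋ × 68 = 48 × 68 mm
J7: ⌊68/2⌋ × 48 = 34 × 48 mm

34 × 48 mm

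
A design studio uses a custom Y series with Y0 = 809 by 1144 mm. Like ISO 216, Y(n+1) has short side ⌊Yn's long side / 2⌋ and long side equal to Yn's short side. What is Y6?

Y1 = 572 × 809 mm (from Y0 by 1 halving).
Y2: ⌊809/2⌋ × 572 = 404 × 572 mm
Y3: ⌊572/2⌋ × 404 = 286 × 404 mm
Y4: ⌊404/2⌋ × 286 = 202 × 286 mm
Y5: ⌊286/2⌋ × 202 = 143 × 202 mm
Y6: ⌊202/2⌋ × 143 = 101 × 143 mm

101 × 143 mm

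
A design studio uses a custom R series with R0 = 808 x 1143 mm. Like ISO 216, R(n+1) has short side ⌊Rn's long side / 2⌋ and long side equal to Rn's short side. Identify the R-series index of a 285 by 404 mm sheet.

R3

R0: 808 × 1143 mm
R1: 571 × 808 mm
R2: 404 × 571 mm
R3: 285 × 404 mm
R4: 202 × 285 mm
→ matches R3.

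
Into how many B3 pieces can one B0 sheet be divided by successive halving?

8

B0 = 1000 × 1414 mm; B3 = 353 × 500 mm.
Each halving step doubles the count; 3 steps from B0 to B3.
2^3 = 8.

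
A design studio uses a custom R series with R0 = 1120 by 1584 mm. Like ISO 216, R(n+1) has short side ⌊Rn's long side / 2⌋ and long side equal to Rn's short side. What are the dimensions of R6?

140 × 198 mm

R1 = 792 × 1120 mm (from R0 by 1 halving).
R2: ⌊1120/2⌋ × 792 = 560 × 792 mm
R3: ⌊792/2⌋ × 560 = 396 × 560 mm
R4: ⌊560/2⌋ × 396 = 280 × 396 mm
R5: ⌊396/2⌋ × 280 = 198 × 280 mm
R6: ⌊280/2⌋ × 198 = 140 × 198 mm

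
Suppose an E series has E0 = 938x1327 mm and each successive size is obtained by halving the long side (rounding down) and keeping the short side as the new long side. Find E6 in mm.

117 × 165 mm

E1: ⌊1327/2⌋ × 938 = 663 × 938 mm
E2: ⌊938/2⌋ × 663 = 469 × 663 mm
E3: ⌊663/2⌋ × 469 = 331 × 469 mm
E4: ⌊469/2⌋ × 331 = 234 × 331 mm
E5: ⌊331/2⌋ × 234 = 165 × 234 mm
E6: ⌊234/2⌋ × 165 = 117 × 165 mm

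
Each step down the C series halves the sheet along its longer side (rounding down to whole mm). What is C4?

229 × 324 mm

C0 = 917 × 1297 mm (C0 is the geometric mean of A0 and B0, aspect 1:√2).
C1: ⌊1297/2⌋ × 917 = 648 × 917 mm
C2: ⌊917/2⌋ × 648 = 458 × 648 mm
C3: ⌊648/2⌋ × 458 = 324 × 458 mm
C4: ⌊458/2⌋ × 324 = 229 × 324 mm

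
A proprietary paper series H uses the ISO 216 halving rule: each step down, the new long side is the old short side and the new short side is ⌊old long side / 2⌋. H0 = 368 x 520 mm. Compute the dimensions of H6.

H1: ⌊520/2⌋ × 368 = 260 × 368 mm
H2: ⌊368/2⌋ × 260 = 184 × 260 mm
H3: ⌊260/2⌋ × 184 = 130 × 184 mm
H4: ⌊184/2⌋ × 130 = 92 × 130 mm
H5: ⌊130/2⌋ × 92 = 65 × 92 mm
H6: ⌊92/2⌋ × 65 = 46 × 65 mm

46 × 65 mm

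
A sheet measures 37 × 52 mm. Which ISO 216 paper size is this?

Aspect ratio 52/37 ≈ 1.405 — close to the ISO √2 ≈ 1.414.
In the A-series (A0 area = 1 m²): A9 = 37 × 52 mm.

A9 (37 × 52 mm)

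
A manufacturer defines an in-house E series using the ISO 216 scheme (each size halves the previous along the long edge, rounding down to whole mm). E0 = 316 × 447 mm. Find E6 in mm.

E1: ⌊447/2⌋ × 316 = 223 × 316 mm
E2: ⌊316/2⌋ × 223 = 158 × 223 mm
E3: ⌊223/2⌋ × 158 = 111 × 158 mm
E4: ⌊158/2⌋ × 111 = 79 × 111 mm
E5: ⌊111/2⌋ × 79 = 55 × 79 mm
E6: ⌊79/2⌋ × 55 = 39 × 55 mm

39 × 55 mm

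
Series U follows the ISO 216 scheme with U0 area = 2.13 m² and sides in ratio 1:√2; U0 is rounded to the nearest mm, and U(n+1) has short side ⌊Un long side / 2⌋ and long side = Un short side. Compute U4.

306 × 434 mm

Let U0's short side be w mm. w · w√2 = 2.13 m² = 2,130,000 mm², so w ≈ 1227.2 mm and w√2 ≈ 1735.6 mm → U0 = 1227 × 1736 mm.
U1: ⌊1736/2⌋ × 1227 = 868 × 1227 mm
U2: ⌊1227/2⌋ × 868 = 613 × 868 mm
U3: ⌊868/2⌋ × 613 = 434 × 613 mm
U4: ⌊613/2⌋ × 434 = 306 × 434 mm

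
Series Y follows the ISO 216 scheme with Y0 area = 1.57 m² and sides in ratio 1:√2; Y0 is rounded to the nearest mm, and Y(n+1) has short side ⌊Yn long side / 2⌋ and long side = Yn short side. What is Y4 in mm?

Let Y0's short side be w mm. w · w√2 = 1.57 m² = 1,570,000 mm², so w ≈ 1053.6 mm and w√2 ≈ 1490.1 mm → Y0 = 1054 × 1490 mm.
Y1: ⌊1490/2⌋ × 1054 = 745 × 1054 mm
Y2: ⌊1054/2⌋ × 745 = 527 × 745 mm
Y3: ⌊745/2⌋ × 527 = 372 × 527 mm
Y4: ⌊527/2⌋ × 372 = 263 × 372 mm

263 × 372 mm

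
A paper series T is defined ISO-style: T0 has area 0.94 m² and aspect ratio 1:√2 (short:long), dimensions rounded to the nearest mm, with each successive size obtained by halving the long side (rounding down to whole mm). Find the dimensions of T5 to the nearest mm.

144 × 203 mm

Let T0's short side be w mm. w · w√2 = 0.94 m² = 940,000 mm², so w ≈ 815.3 mm and w√2 ≈ 1153.0 mm → T0 = 815 × 1153 mm.
T1: ⌊1153/2⌋ × 815 = 576 × 815 mm
T2: ⌊815/2⌋ × 576 = 407 × 576 mm
T3: ⌊576/2⌋ × 407 = 288 × 407 mm
T4: ⌊407/2⌋ × 288 = 203 × 288 mm
T5: ⌊288/2⌋ × 203 = 144 × 203 mm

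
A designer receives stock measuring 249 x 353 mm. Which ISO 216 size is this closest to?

B4 (250 × 353 mm)

Aspect ratio 353/249 ≈ 1.418 — close to the ISO √2 ≈ 1.414.
In the B-series (B0 = 1000 × 1414 mm): B4 = 250 × 353 mm.
Off by 1 mm total — nearest standard size.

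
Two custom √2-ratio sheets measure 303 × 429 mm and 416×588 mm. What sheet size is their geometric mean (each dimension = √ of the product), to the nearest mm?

355 × 502 mm

Short side: √(303 · 416) = √126048 ≈ 355.0 → 355 mm
Long side: √(429 · 588) = √252252 ≈ 502.2 → 502 mm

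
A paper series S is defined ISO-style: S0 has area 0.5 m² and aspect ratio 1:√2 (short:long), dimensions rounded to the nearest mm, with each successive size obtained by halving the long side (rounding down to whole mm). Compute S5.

Let S0's short side be w mm. w · w√2 = 0.5 m² = 500,000 mm², so w ≈ 594.6 mm and w√2 ≈ 840.9 mm → S0 = 595 × 841 mm.
S1: ⌊841/2⌋ × 595 = 420 × 595 mm
S2: ⌊595/2⌋ × 420 = 297 × 420 mm
S3: ⌊420/2⌋ × 297 = 210 × 297 mm
S4: ⌊297/2⌋ × 210 = 148 × 210 mm
S5: ⌊210/2⌋ × 148 = 105 × 148 mm

105 × 148 mm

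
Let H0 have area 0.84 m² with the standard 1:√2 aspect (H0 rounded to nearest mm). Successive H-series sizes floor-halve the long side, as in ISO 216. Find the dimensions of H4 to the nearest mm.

192 × 272 mm

Let H0's short side be w mm. w · w√2 = 0.84 m² = 840,000 mm², so w ≈ 770.7 mm and w√2 ≈ 1089.9 mm → H0 = 771 × 1090 mm.
H1: ⌊1090/2⌋ × 771 = 545 × 771 mm
H2: ⌊771/2⌋ × 545 = 385 × 545 mm
H3: ⌊545/2⌋ × 385 = 272 × 385 mm
H4: ⌊385/2⌋ × 272 = 192 × 272 mm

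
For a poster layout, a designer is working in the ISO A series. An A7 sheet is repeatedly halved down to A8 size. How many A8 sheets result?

2

A7 = 74 × 105 mm; A8 = 52 × 74 mm.
Each halving step doubles the count; 1 step from A7 to A8.
2^1 = 2.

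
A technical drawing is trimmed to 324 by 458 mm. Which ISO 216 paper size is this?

C3 (324 × 458 mm)

Aspect ratio 458/324 ≈ 1.414 — close to the ISO √2 ≈ 1.414.
In the C-series (envelope sizes, between A and B): C3 = 324 × 458 mm.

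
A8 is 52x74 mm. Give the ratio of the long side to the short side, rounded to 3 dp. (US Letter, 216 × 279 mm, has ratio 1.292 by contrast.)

74 / 52 = 1.423
ISO 216 targets √2 ≈ 1.414; the +0.009 deviation is from mm rounding.

1.423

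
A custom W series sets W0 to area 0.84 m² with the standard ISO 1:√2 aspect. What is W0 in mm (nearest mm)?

Let the short side be w mm. Then w · w√2 = 0.84 m² = 840,000 mm².
w² = 840,000/√2, so w ≈ 770.7 mm; long side = w√2 ≈ 1089.9 mm.

771 × 1090 mm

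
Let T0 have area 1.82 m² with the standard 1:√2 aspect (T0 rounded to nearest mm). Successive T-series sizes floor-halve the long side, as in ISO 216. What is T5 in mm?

200 × 283 mm

Let T0's short side be w mm. w · w√2 = 1.82 m² = 1,820,000 mm², so w ≈ 1134.4 mm and w√2 ≈ 1604.3 mm → T0 = 1134 × 1604 mm.
T1: ⌊1604/2⌋ × 1134 = 802 × 1134 mm
T2: ⌊1134/2⌋ × 802 = 567 × 802 mm
T3: ⌊802/2⌋ × 567 = 401 × 567 mm
T4: ⌊567/2⌋ × 401 = 283 × 401 mm
T5: ⌊401/2⌋ × 283 = 200 × 283 mm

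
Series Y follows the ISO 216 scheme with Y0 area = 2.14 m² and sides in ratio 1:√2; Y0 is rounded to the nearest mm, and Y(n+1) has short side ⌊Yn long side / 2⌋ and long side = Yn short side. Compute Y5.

Let Y0's short side be w mm. w · w√2 = 2.14 m² = 2,140,000 mm², so w ≈ 1230.1 mm and w√2 ≈ 1739.7 mm → Y0 = 1230 × 1740 mm.
Y1: ⌊1740/2⌋ × 1230 = 870 × 1230 mm
Y2: ⌊1230/2⌋ × 870 = 615 × 870 mm
Y3: ⌊870/2⌋ × 615 = 435 × 615 mm
Y4: ⌊615/2⌋ × 435 = 307 × 435 mm
Y5: ⌊435/2⌋ × 307 = 217 × 307 mm

217 × 307 mm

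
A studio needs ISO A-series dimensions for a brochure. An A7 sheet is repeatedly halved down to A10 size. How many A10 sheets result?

A7 = 74 × 105 mm; A10 = 26 × 37 mm.
Each halving step doubles the count; 3 steps from A7 to A10.
2^3 = 8.

8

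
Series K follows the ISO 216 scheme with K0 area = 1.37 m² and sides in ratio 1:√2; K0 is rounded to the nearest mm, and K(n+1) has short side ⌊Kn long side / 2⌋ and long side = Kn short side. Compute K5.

174 × 246 mm

Let K0's short side be w mm. w · w√2 = 1.37 m² = 1,370,000 mm², so w ≈ 984.2 mm and w√2 ≈ 1391.9 mm → K0 = 984 × 1392 mm.
K1: ⌊1392/2⌋ × 984 = 696 × 984 mm
K2: ⌊984/2⌋ × 696 = 492 × 696 mm
K3: ⌊696/2⌋ × 492 = 348 × 492 mm
K4: ⌊492/2⌋ × 348 = 246 × 348 mm
K5: ⌊348/2⌋ × 246 = 174 × 246 mm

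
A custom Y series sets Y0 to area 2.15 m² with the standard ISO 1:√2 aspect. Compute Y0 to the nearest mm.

1233 × 1744 mm

Let the short side be w mm. Then w · w√2 = 2.15 m² = 2,150,000 mm².
w² = 2,150,000/√2, so w ≈ 1233.0 mm; long side = w√2 ≈ 1743.7 mm.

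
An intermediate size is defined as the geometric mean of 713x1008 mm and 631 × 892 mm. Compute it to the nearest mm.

Short side: √(713 · 631) = √449903 ≈ 670.7 → 671 mm
Long side: √(1008 · 892) = √899136 ≈ 948.2 → 948 mm

671 × 948 mm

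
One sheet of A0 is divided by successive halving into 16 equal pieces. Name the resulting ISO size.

16 = 2^4, so 4 halving steps.
A0 → A1 → … → A4 after 4 steps.

A4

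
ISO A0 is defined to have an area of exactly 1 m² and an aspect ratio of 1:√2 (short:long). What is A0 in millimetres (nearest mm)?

Let the short side be w mm. Then the long side is w√2 and w · w√2 = 10⁶ mm².
w² = 10⁶/√2, so w = 1000 / 2^(1/4) ≈ 840.9 mm; long side = 1000 · 2^(1/4) ≈ 1189.2 mm.

841 × 1189 mm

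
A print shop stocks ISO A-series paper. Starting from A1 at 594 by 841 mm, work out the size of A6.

A2: ⌊841/2⌋ × 594 = 420 × 594 mm
A3: ⌊594/2⌋ × 420 = 297 × 420 mm
A4: ⌊420/2⌋ × 297 = 210 × 297 mm
A5: ⌊297/2⌋ × 210 = 148 × 210 mm
A6: ⌊210/2⌋ × 148 = 105 × 148 mm

105 × 148 mm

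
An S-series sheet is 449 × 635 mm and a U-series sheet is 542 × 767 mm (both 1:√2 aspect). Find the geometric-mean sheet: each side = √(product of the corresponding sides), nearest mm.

493 × 698 mm

Short side: √(449 · 542) = √243358 ≈ 493.3 → 493 mm
Long side: √(635 · 767) = √487045 ≈ 697.9 → 698 mm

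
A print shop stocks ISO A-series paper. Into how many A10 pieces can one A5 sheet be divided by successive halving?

A5 = 148 × 210 mm; A10 = 26 × 37 mm.
Each halving step doubles the count; 5 steps from A5 to A10.
2^5 = 32.

32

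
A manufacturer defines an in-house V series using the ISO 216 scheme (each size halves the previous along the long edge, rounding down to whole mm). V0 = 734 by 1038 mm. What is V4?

V1: ⌊1038/2⌋ × 734 = 519 × 734 mm
V2: ⌊734/2⌋ × 519 = 367 × 519 mm
V3: ⌊519/2⌋ × 367 = 259 × 367 mm
V4: ⌊367/2⌋ × 259 = 183 × 259 mm

183 × 259 mm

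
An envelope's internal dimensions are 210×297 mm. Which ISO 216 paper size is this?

Aspect ratio 297/210 ≈ 1.414 — close to the ISO √2 ≈ 1.414.
In the A-series (A0 area = 1 m²): A4 = 210 × 297 mm.

A4 (210 × 297 mm)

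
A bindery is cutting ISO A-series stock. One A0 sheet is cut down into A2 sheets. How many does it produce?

4

A0 = 841 × 1189 mm; A2 = 420 × 594 mm.
Each halving step doubles the count; 2 steps from A0 to A2.
2^2 = 4.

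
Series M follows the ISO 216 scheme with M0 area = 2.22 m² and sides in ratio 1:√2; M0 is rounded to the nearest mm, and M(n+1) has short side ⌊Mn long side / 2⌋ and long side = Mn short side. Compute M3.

Let M0's short side be w mm. w · w√2 = 2.22 m² = 2,220,000 mm², so w ≈ 1252.9 mm and w√2 ≈ 1771.9 mm → M0 = 1253 × 1772 mm.
M1: ⌊1772/2⌋ × 1253 = 886 × 1253 mm
M2: ⌊1253/2⌋ × 886 = 626 × 886 mm
M3: ⌊886/2⌋ × 626 = 443 × 626 mm

443 × 626 mm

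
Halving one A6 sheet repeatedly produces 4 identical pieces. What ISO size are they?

4 = 2^2, so 2 halving steps.
A6 → A7 → … → A8 after 2 steps.

A8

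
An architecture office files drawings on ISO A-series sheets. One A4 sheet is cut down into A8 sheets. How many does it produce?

16

Each ISO step halves the sheet: 1 × A4 → 2 × A5 → 4 × A6 → 8 × A7 → …
From A4 to A8 is 4 halving steps: 2^4 = 16.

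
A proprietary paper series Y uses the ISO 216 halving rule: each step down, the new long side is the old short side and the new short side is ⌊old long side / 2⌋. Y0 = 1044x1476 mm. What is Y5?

Y1: ⌊1476/2⌋ × 1044 = 738 × 1044 mm
Y2: ⌊1044/2⌋ × 738 = 522 × 738 mm
Y3: ⌊738/2⌋ × 522 = 369 × 522 mm
Y4: ⌊522/2⌋ × 369 = 261 × 369 mm
Y5: ⌊369/2⌋ × 261 = 184 × 261 mm

184 × 261 mm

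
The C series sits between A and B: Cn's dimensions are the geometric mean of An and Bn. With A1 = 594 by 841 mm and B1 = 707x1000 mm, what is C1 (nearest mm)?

Short side: √(594 · 707) = √419958 ≈ 648.0 → 648 mm
Long side: √(841 · 1000) = √841000 ≈ 917.1 → 917 mm

648 × 917 mm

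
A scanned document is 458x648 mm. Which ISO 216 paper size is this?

C2 (458 × 648 mm)

Aspect ratio 648/458 ≈ 1.415 — close to the ISO √2 ≈ 1.414.
In the C-series (envelope sizes, between A and B): C2 = 458 × 648 mm.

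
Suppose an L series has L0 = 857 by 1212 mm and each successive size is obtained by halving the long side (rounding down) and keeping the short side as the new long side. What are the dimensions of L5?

L1: ⌊1212/2⌋ × 857 = 606 × 857 mm
L2: ⌊857/2⌋ × 606 = 428 × 606 mm
L3: ⌊606/2⌋ × 428 = 303 × 428 mm
L4: ⌊428/2⌋ × 303 = 214 × 303 mm
L5: ⌊303/2⌋ × 214 = 151 × 214 mm

151 × 214 mm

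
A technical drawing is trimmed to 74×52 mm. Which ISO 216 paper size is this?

A8 (52 × 74 mm)

Aspect ratio 74/52 ≈ 1.423 — close to the ISO √2 ≈ 1.414.
In the A-series (A0 area = 1 m²): A8 = 52 × 74 mm.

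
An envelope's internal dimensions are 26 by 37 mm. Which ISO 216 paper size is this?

Aspect ratio 37/26 ≈ 1.423 — close to the ISO √2 ≈ 1.414.
In the A-series (A0 area = 1 m²): A10 = 26 × 37 mm.

A10 (26 × 37 mm)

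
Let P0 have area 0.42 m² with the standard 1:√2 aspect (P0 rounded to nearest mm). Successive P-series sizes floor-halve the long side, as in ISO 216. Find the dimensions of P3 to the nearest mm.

192 × 272 mm

Let P0's short side be w mm. w · w√2 = 0.42 m² = 420,000 mm², so w ≈ 545.0 mm and w√2 ≈ 770.7 mm → P0 = 545 × 771 mm.
P1: ⌊771/2⌋ × 545 = 385 × 545 mm
P2: ⌊545/2⌋ × 385 = 272 × 385 mm
P3: ⌊385/2⌋ × 272 = 192 × 272 mm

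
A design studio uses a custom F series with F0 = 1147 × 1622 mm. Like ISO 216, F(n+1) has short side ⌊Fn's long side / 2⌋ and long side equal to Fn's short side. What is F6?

143 × 202 mm

F1 = 811 × 1147 mm (from F0 by 1 halving).
F2: ⌊1147/2⌋ × 811 = 573 × 811 mm
F3: ⌊811/2⌋ × 573 = 405 × 573 mm
F4: ⌊573/2⌋ × 405 = 286 × 405 mm
F5: ⌊405/2⌋ × 286 = 202 × 286 mm
F6: ⌊286/2⌋ × 202 = 143 × 202 mm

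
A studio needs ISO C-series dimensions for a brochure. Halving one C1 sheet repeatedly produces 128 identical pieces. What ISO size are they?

C8

128 = 2^7, so 7 halving steps.
C1 → C2 → … → C8 after 7 steps.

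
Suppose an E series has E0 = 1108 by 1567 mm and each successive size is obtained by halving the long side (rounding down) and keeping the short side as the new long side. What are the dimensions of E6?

E1: ⌊1567/2⌋ × 1108 = 783 × 1108 mm
E2: ⌊1108/2⌋ × 783 = 554 × 783 mm
E3: ⌊783/2⌋ × 554 = 391 × 554 mm
E4: ⌊554/2⌋ × 391 = 277 × 391 mm
E5: ⌊391/2⌋ × 277 = 195 × 277 mm
E6: ⌊277/2⌋ × 195 = 138 × 195 mm

138 × 195 mm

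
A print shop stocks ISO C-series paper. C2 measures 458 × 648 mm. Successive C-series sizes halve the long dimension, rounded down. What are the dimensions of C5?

162 × 229 mm

C3: ⌊648/2⌋ × 458 = 324 × 458 mm
C4: ⌊458/2⌋ × 324 = 229 × 324 mm
C5: ⌊324/2⌋ × 229 = 162 × 229 mm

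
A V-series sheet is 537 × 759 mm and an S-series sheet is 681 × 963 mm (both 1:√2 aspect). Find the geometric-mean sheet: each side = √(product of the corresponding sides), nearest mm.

605 × 855 mm

Short side: √(537 · 681) = √365697 ≈ 604.7 → 605 mm
Long side: √(759 · 963) = √730917 ≈ 854.9 → 855 mm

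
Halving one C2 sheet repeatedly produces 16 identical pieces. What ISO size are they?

C6

16 = 2^4, so 4 halving steps.
C2 → C3 → … → C6 after 4 steps.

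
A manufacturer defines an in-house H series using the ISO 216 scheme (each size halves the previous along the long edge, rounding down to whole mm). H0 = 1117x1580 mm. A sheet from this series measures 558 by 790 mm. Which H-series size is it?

H0: 1117 × 1580 mm
H1: 790 × 1117 mm
H2: 558 × 790 mm
H3: 395 × 558 mm
→ matches H2.

H2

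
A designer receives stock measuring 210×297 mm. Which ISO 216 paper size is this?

A4 (210 × 297 mm)

Aspect ratio 297/210 ≈ 1.414 — close to the ISO √2 ≈ 1.414.
In the A-series (A0 area = 1 m²): A4 = 210 × 297 mm.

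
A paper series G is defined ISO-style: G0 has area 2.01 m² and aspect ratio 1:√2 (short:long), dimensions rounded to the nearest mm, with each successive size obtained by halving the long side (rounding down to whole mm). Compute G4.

Let G0's short side be w mm. w · w√2 = 2.01 m² = 2,010,000 mm², so w ≈ 1192.2 mm and w√2 ≈ 1686.0 mm → G0 = 1192 × 1686 mm.
G1: ⌊1686/2⌋ × 1192 = 843 × 1192 mm
G2: ⌊1192/2⌋ × 843 = 596 × 843 mm
G3: ⌊843/2⌋ × 596 = 421 × 596 mm
G4: ⌊596/2⌋ × 421 = 298 × 421 mm

298 × 421 mm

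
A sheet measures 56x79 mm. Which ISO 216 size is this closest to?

C8 (57 × 81 mm)

Aspect ratio 79/56 ≈ 1.411 — close to the ISO √2 ≈ 1.414.
In the C-series (envelope sizes, between A and B): C8 = 57 × 81 mm.
Off by 3 mm total — nearest standard size.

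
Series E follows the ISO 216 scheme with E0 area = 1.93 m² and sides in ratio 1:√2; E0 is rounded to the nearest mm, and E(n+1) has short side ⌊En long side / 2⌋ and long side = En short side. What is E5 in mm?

206 × 292 mm

Let E0's short side be w mm. w · w√2 = 1.93 m² = 1,930,000 mm², so w ≈ 1168.2 mm and w√2 ≈ 1652.1 mm → E0 = 1168 × 1652 mm.
E1: ⌊1652/2⌋ × 1168 = 826 × 1168 mm
E2: ⌊1168/2⌋ × 826 = 584 × 826 mm
E3: ⌊826/2⌋ × 584 = 413 × 584 mm
E4: ⌊584/2⌋ × 413 = 292 × 413 mm
E5: ⌊413/2⌋ × 292 = 206 × 292 mm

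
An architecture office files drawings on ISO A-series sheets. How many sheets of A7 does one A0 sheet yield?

128

Each ISO step halves the sheet: 1 × A0 → 2 × A1 → 4 × A2 → 8 × A3 → …
From A0 to A7 is 7 halving steps: 2^7 = 128.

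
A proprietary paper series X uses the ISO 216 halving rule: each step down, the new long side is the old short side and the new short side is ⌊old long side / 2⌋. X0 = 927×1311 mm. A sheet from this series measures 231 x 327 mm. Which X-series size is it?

X0: 927 × 1311 mm
X1: 655 × 927 mm
X2: 463 × 655 mm
X3: 327 × 463 mm
X4: 231 × 327 mm
X5: 163 × 231 mm
→ matches X4.

X4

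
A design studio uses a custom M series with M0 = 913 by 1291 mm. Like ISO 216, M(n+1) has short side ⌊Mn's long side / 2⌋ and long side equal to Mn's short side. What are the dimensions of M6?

M1: ⌊1291/2⌋ × 913 = 645 × 913 mm
M2: ⌊913/2⌋ × 645 = 456 × 645 mm
M3: ⌊645/2⌋ × 456 = 322 × 456 mm
M4: ⌊456/2⌋ × 322 = 228 × 322 mm
M5: ⌊322/2⌋ × 228 = 161 × 228 mm
M6: ⌊228/2⌋ × 161 = 114 × 161 mm

114 × 161 mm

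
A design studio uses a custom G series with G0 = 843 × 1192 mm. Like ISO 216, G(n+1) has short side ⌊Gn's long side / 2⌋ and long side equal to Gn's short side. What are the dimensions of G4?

G1: ⌊1192/2⌋ × 843 = 596 × 843 mm
G2: ⌊843/2⌋ × 596 = 421 × 596 mm
G3: ⌊596/2⌋ × 421 = 298 × 421 mm
G4: ⌊421/2⌋ × 298 = 210 × 298 mm

210 × 298 mm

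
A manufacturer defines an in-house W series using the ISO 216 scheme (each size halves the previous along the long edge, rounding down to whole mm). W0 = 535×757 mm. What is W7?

47 × 66 mm

W1 = 378 × 535 mm (from W0 by 1 halving).
W2: ⌊535/2⌋ × 378 = 267 × 378 mm
W3: ⌊378/2⌋ × 267 = 189 × 267 mm
W4: ⌊267/2⌋ × 189 = 133 × 189 mm
W5: ⌊189/2⌋ × 133 = 94 × 133 mm
W6: ⌊133/2⌋ × 94 = 66 × 94 mm
W7: ⌊94/2⌋ × 66 = 47 × 66 mm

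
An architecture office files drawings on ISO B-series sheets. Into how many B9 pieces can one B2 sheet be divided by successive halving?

128

B2 = 500 × 707 mm; B9 = 44 × 62 mm.
Each halving step doubles the count; 7 steps from B2 to B9.
2^7 = 128.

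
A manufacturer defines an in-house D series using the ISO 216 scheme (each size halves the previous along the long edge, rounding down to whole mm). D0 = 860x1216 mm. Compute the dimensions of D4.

D1: ⌊1216/2⌋ × 860 = 608 × 860 mm
D2: ⌊860/2⌋ × 608 = 430 × 608 mm
D3: ⌊608/2⌋ × 430 = 304 × 430 mm
D4: ⌊430/2⌋ × 304 = 215 × 304 mm

215 × 304 mm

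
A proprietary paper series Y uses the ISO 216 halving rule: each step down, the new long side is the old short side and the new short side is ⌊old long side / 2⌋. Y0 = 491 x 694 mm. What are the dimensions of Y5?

86 × 122 mm

Y1: ⌊694/2⌋ × 491 = 347 × 491 mm
Y2: ⌊491/2⌋ × 347 = 245 × 347 mm
Y3: ⌊347/2⌋ × 245 = 173 × 245 mm
Y4: ⌊245/2⌋ × 173 = 122 × 173 mm
Y5: ⌊173/2⌋ × 122 = 86 × 122 mm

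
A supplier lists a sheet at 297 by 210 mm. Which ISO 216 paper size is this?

A4 (210 × 297 mm)

Aspect ratio 297/210 ≈ 1.414 — close to the ISO √2 ≈ 1.414.
In the A-series (A0 area = 1 m²): A4 = 210 × 297 mm.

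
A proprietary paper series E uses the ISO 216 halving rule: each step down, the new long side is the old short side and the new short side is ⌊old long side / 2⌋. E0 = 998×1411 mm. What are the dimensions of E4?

E1: ⌊1411/2⌋ × 998 = 705 × 998 mm
E2: ⌊998/2⌋ × 705 = 499 × 705 mm
E3: ⌊705/2⌋ × 499 = 352 × 499 mm
E4: ⌊499/2⌋ × 352 = 249 × 352 mm

249 × 352 mm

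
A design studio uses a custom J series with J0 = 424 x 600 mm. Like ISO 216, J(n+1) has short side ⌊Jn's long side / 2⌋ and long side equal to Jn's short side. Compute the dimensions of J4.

106 × 150 mm

J1 = 300 × 424 mm (from J0 by 1 halving).
J2: ⌊424/2⌋ × 300 = 212 × 300 mm
J3: ⌊300/2⌋ × 212 = 150 × 212 mm
J4: ⌊212/2⌋ × 150 = 106 × 150 mm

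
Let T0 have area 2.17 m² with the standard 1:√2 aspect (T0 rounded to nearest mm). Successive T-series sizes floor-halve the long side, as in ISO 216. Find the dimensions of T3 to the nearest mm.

Let T0's short side be w mm. w · w√2 = 2.17 m² = 2,170,000 mm², so w ≈ 1238.7 mm and w√2 ≈ 1751.8 mm → T0 = 1239 × 1752 mm.
T1: ⌊1752/2⌋ × 1239 = 876 × 1239 mm
T2: ⌊1239/2⌋ × 876 = 619 × 876 mm
T3: ⌊876/2⌋ × 619 = 438 × 619 mm

438 × 619 mm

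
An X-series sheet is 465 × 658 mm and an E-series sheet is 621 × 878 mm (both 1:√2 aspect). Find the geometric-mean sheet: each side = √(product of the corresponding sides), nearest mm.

Short side: √(465 · 621) = √288765 ≈ 537.4 → 537 mm
Long side: √(658 · 878) = √577724 ≈ 760.1 → 760 mm

537 × 760 mm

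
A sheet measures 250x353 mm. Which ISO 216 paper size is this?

B4 (250 × 353 mm)

Aspect ratio 353/250 ≈ 1.412 — close to the ISO √2 ≈ 1.414.
In the B-series (B0 = 1000 × 1414 mm): B4 = 250 × 353 mm.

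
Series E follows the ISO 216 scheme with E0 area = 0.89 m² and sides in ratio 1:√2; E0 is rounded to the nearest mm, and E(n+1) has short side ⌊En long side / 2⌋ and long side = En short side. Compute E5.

Let E0's short side be w mm. w · w√2 = 0.89 m² = 890,000 mm², so w ≈ 793.3 mm and w√2 ≈ 1121.9 mm → E0 = 793 × 1122 mm.
E1: ⌊1122/2⌋ × 793 = 561 × 793 mm
E2: ⌊793/2⌋ × 561 = 396 × 561 mm
E3: ⌊561/2⌋ × 396 = 280 × 396 mm
E4: ⌊396/2⌋ × 280 = 198 × 280 mm
E5: ⌊280/2⌋ × 198 = 140 × 198 mm

140 × 198 mm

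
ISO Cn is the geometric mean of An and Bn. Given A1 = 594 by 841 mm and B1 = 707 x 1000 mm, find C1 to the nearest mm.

Short side: √(594 · 707) = √419958 ≈ 648.0 → 648 mm
Long side: √(841 · 1000) = √841000 ≈ 917.1 → 917 mm

648 × 917 mm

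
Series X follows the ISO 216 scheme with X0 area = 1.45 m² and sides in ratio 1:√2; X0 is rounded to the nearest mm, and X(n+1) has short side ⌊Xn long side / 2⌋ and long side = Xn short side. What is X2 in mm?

506 × 716 mm

Let X0's short side be w mm. w · w√2 = 1.45 m² = 1,450,000 mm², so w ≈ 1012.6 mm and w√2 ≈ 1432.0 mm → X0 = 1013 × 1432 mm.
X1: ⌊1432/2⌋ × 1013 = 716 × 1013 mm
X2: ⌊1013/2⌋ × 716 = 506 × 716 mm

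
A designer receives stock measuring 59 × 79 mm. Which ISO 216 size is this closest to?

C8 (57 × 81 mm)

Aspect ratio 79/59 ≈ 1.339 (ISO target is √2 ≈ 1.414).
In the C-series (envelope sizes, between A and B): C8 = 57 × 81 mm.
Off by 4 mm total — nearest standard size.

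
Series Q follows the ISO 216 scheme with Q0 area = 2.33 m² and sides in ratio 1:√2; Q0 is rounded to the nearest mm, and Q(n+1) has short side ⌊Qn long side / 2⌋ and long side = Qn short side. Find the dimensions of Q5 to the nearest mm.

226 × 321 mm

Let Q0's short side be w mm. w · w√2 = 2.33 m² = 2,330,000 mm², so w ≈ 1283.6 mm and w√2 ≈ 1815.2 mm → Q0 = 1284 × 1815 mm.
Q1: ⌊1815/2⌋ × 1284 = 907 × 1284 mm
Q2: ⌊1284/2⌋ × 907 = 642 × 907 mm
Q3: ⌊907/2⌋ × 642 = 453 × 642 mm
Q4: ⌊642/2⌋ × 453 = 321 × 453 mm
Q5: ⌊453/2⌋ × 321 = 226 × 321 mm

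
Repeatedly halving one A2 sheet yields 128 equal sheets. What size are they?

128 = 2^7, so 7 halving steps.
A2 → A3 → … → A9 after 7 steps.

A9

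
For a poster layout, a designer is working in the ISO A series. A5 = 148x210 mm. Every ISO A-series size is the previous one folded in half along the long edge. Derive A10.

A6: ⌊210/2⌋ × 148 = 105 × 148 mm
A7: ⌊148/2⌋ × 105 = 74 × 105 mm
A8: ⌊105/2⌋ × 74 = 52 × 74 mm
A9: ⌊74/2⌋ × 52 = 37 × 52 mm
A10: ⌊52/2⌋ × 37 = 26 × 37 mm

26 × 37 mm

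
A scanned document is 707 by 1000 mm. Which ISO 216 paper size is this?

B1 (707 × 1000 mm)

Aspect ratio 1000/707 ≈ 1.414 — close to the ISO √2 ≈ 1.414.
In the B-series (B0 = 1000 × 1414 mm): B1 = 707 × 1000 mm.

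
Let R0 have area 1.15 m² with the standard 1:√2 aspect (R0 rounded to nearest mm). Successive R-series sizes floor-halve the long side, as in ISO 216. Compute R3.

318 × 451 mm

Let R0's short side be w mm. w · w√2 = 1.15 m² = 1,150,000 mm², so w ≈ 901.8 mm and w√2 ≈ 1275.3 mm → R0 = 902 × 1275 mm.
R1: ⌊1275/2⌋ × 902 = 637 × 902 mm
R2: ⌊902/2⌋ × 637 = 451 × 637 mm
R3: ⌊637/2⌋ × 451 = 318 × 451 mm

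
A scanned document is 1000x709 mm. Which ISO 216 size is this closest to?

Aspect ratio 1000/709 ≈ 1.410 — close to the ISO √2 ≈ 1.414.
In the B-series (B0 = 1000 × 1414 mm): B1 = 707 × 1000 mm.
Off by 2 mm total — nearest standard size.

B1 (707 × 1000 mm)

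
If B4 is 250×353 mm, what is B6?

B5: ⌊353/2⌋ × 250 = 176 × 250 mm
B6: ⌊250/2⌋ × 176 = 125 × 176 mm

125 × 176 mm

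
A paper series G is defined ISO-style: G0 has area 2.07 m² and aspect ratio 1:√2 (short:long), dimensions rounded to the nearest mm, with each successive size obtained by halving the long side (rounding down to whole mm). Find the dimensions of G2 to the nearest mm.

Let G0's short side be w mm. w · w√2 = 2.07 m² = 2,070,000 mm², so w ≈ 1209.8 mm and w√2 ≈ 1711.0 mm → G0 = 1210 × 1711 mm.
G1: ⌊1711/2⌋ × 1210 = 855 × 1210 mm
G2: ⌊1210/2⌋ × 855 = 605 × 855 mm

605 × 855 mm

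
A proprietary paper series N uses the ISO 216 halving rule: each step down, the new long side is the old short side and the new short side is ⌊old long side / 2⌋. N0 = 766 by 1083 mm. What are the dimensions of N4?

N1: ⌊1083/2⌋ × 766 = 541 × 766 mm
N2: ⌊766/2⌋ × 541 = 383 × 541 mm
N3: ⌊541/2⌋ × 383 = 270 × 383 mm
N4: ⌊383/2⌋ × 270 = 191 × 270 mm

191 × 270 mm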